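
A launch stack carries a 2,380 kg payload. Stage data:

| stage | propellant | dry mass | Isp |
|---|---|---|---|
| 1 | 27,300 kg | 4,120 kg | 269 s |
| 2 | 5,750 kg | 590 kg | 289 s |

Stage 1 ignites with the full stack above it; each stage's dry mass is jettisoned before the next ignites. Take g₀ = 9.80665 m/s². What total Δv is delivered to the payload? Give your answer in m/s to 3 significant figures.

Ignition mass of stage 1 = 27,300+4,120 + 5,750+590 + 2,380 = 40,140 kg.
Stage 1: m₀ = 40,140 kg, m_f = 40,140 − 27,300 = 12,840 kg; Δv = 269×9.80665×ln(3.126) = 2638.0×1.1398 ≈ 3007 m/s.
Stage 2: m₀ = 8,720 kg, m_f = 8,720 − 5,750 = 2,970 kg; Δv = 289×9.80665×ln(2.936) = 2834.1×1.0771 ≈ 3053 m/s.
Total Δv = 3007 + 3053 = 6060 m/s.

Δv ≈ 6060 m/s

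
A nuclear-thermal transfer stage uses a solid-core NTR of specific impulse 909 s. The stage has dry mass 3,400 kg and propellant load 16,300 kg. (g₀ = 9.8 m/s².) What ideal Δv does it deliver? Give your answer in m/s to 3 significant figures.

v_e = Isp · g₀ = 909 × 9.8 = 8908.2 m/s.
m₀ = m_dry + m_prop = 3,400 + 16,300 = 19,700 kg.
By the Tsiolkovsky rocket equation, Δv = v_e · ln(m₀/m_f) = 8908.2 × ln(5.794) = 8908.2 × 1.7568 ≈ 15650.3 m/s.

Δv ≈ 15700 m/s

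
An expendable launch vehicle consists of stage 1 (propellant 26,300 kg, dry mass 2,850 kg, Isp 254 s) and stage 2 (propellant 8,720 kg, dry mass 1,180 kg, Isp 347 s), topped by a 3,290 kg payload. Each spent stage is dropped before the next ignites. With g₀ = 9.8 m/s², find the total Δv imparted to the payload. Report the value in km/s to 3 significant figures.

Δv ≈ 6.10 km/s

Ignition mass of stage 1 = 26,300+2,850 + 8,720+1,180 + 3,290 = 42,340 kg.
Stage 1: m₀ = 42,340 kg, m_f = 42,340 − 26,300 = 16,040 kg; Δv = 254×9.8×ln(2.64) = 2489.2×0.9706 ≈ 2416 m/s.
Stage 2: m₀ = 13,190 kg, m_f = 13,190 − 8,720 = 4,470 kg; Δv = 347×9.8×ln(2.951) = 3400.6×1.0821 ≈ 3680 m/s.
Total Δv = 2416 + 3680 = 6096 m/s.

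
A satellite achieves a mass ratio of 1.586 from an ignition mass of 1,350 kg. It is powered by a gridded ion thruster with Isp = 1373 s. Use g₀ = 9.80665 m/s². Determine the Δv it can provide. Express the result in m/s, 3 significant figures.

Δv ≈ 6210 m/s

v_e = Isp · g₀ = 1373 × 9.80665 = 13464.5 m/s.
By the Tsiolkovsky rocket equation, Δv = v_e · ln(1.586) = 13464.5 × 0.4612 ≈ 6210.0 m/s.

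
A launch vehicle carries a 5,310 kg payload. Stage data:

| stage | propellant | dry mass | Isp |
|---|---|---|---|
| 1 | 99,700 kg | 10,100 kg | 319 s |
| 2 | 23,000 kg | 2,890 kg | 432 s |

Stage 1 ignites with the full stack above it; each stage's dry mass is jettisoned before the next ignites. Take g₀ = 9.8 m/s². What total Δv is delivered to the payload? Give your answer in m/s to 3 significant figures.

Δv ≈ 9500 m/s

Ignition mass of stage 1 = 99,700+10,100 + 23,000+2,890 + 5,310 = 141,000 kg.
Stage 1: m₀ = 141,000 kg, m_f = 141,000 − 99,700 = 41,300 kg; Δv = 319×9.8×ln(3.414) = 3126.2×1.2279 ≈ 3839 m/s.
Stage 2: m₀ = 31,200 kg, m_f = 31,200 − 23,000 = 8,200 kg; Δv = 432×9.8×ln(3.805) = 4233.6×1.3363 ≈ 5657 m/s.
Total Δv = 3839 + 5657 = 9496 m/s.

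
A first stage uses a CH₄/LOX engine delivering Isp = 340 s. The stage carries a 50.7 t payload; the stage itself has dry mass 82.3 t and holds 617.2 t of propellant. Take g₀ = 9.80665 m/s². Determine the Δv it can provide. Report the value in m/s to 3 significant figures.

v_e = Isp · g₀ = 340 × 9.80665 = 3334.3 m/s.
m₀ = payload + dry + propellant = 50.7 + 82.3 + 617.2 = 750.2 t.
m_f = payload + dry = 50.7 + 82.3 = 133 t.
Using Δv = v_e ln(m₀/m_f): Δv = v_e · ln(m₀/m_f) = 3334.3 × ln(5.641) = 3334.3 × 1.7300 ≈ 5768.2 m/s.

Δv ≈ 5770 m/s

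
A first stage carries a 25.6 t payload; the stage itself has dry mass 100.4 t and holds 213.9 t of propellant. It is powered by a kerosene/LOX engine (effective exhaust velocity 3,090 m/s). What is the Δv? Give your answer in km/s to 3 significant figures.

m₀ = payload + dry + propellant = 25.6 + 100.4 + 213.9 = 339.9 t.
m_f = payload + dry = 25.6 + 100.4 = 126 t.
Rocket equation: Δv = v_e · ln(m₀/m_f) = 3090.0 × ln(2.698) = 3090.0 × 0.9924 ≈ 3066.4 m/s.

Δv ≈ 3.07 km/s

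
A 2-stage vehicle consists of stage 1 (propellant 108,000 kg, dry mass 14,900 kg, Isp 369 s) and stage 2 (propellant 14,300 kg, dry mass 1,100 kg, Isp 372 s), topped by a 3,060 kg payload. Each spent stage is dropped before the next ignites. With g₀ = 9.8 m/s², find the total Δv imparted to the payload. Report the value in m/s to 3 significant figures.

Ignition mass of stage 1 = 108,000+14,900 + 14,300+1,100 + 3,060 = 141,360 kg.
Stage 1: m₀ = 141,360 kg, m_f = 141,360 − 108,000 = 33,360 kg; Δv = 369×9.8×ln(4.237) = 3616.2×1.4440 ≈ 5222 m/s.
Stage 2: m₀ = 18,460 kg, m_f = 18,460 − 14,300 = 4,160 kg; Δv = 372×9.8×ln(4.438) = 3645.6×1.4901 ≈ 5432 m/s.
Total Δv = 5222 + 5432 = 10654 m/s.

Δv ≈ 10700 m/s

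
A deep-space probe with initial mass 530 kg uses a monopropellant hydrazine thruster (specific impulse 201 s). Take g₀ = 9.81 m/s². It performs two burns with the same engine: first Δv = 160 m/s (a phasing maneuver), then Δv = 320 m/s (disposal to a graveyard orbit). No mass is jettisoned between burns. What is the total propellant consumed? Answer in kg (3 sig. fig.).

v_e = Isp · g₀ = 201 × 9.81 = 1971.8 m/s.
After the first burn: m = 530 × exp(−160/1971.8) = 530 × 0.92206 = 488.692 kg.
After the second burn: m = 488.692 × exp(−320/1971.8) = 488.692 × 0.85020 = 415.486 kg.
Total propellant = m₀ − m_final = 530 − 415.486 = 114.514 kg.

total propellant consumed ≈ 115 kg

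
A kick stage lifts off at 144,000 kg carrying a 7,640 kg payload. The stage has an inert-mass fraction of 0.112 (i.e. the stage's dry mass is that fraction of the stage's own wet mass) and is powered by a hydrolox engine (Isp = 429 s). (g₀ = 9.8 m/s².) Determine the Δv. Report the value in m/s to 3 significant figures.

Δv ≈ 7730 m/s

Stage wet mass = m₀ − payload = 144,000 − 7,640 = 136,360 kg.
Stage dry mass = ε × stage wet mass = 0.112 × 136,360 = 15,272.3 kg.
Burnout mass m_f = stage dry + payload = 15,272.3 + 7,640 = 22,912.3 kg.
v_e = Isp · g₀ = 429 × 9.8 = 4204.2 m/s.
From the ideal rocket equation, Δv = v_e · ln(144,000/22,912.3) = 4204.2 × ln(6.285) = 4204.2 × 1.8381 ≈ 7728 m/s.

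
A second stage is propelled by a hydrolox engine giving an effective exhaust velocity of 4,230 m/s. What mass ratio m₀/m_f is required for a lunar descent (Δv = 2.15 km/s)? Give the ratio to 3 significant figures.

From the ideal rocket equation, m₀/m_f = exp(Δv / v_e) = exp(2150 / 4230.0) = exp(0.5083) = 1.6624.

mass ratio ≈ 1.66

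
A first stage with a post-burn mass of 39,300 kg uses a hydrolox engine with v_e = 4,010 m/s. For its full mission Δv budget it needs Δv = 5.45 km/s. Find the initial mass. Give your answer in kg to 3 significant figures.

Rocket equation: m₀/m_f = exp(Δv / v_e) = exp(5450 / 4010.0) = exp(1.3591) = 3.8927.
m₀ = m_f × 3.8927 = 39,300 × 3.8927 = 152,983 kg.

initial mass ≈ 153000 kg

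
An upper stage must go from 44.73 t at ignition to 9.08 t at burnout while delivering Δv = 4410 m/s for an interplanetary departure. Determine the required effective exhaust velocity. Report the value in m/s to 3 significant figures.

ln(m₀/m_f) = ln(44730/9080) = ln(4.926) = 1.5946.
Rocket equation: v_e = Δv / ln(m₀/m_f) = 4410 / 1.5946 = 2765.6 m/s.

v_e ≈ 2770 m/s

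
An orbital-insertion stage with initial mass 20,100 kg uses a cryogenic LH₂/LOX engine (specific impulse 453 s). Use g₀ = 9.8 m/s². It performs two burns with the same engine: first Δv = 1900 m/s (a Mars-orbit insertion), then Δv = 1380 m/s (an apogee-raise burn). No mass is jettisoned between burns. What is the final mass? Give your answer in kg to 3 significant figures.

final mass ≈ 9600 kg

v_e = Isp · g₀ = 453 × 9.8 = 4439.4 m/s.
After the first burn: m = 20100 × exp(−1900/4439.4) = 20100 × 0.65182 = 13,101.6 kg.
After the second burn: m = 13,101.6 × exp(−1380/4439.4) = 13,101.6 × 0.73282 = 9,601.11 kg.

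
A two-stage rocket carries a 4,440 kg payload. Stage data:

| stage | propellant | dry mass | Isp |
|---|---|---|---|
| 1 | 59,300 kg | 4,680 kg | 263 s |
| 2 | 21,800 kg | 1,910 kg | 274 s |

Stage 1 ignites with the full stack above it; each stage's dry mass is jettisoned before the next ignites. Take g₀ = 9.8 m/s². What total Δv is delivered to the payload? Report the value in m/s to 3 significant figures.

Δv ≈ 6660 m/s

Ignition mass of stage 1 = 59,300+4,680 + 21,800+1,910 + 4,440 = 92,130 kg.
Stage 1: m₀ = 92,130 kg, m_f = 92,130 − 59,300 = 32,830 kg; Δv = 263×9.8×ln(2.806) = 2577.4×1.0319 ≈ 2660 m/s.
Stage 2: m₀ = 28,150 kg, m_f = 28,150 − 21,800 = 6,350 kg; Δv = 274×9.8×ln(4.433) = 2685.2×1.4891 ≈ 3999 m/s.
Total Δv = 2660 + 3999 = 6659 m/s.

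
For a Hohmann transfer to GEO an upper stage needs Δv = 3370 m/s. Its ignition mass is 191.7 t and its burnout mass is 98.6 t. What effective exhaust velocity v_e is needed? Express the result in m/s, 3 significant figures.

ln(m₀/m_f) = ln(191700/98600) = ln(1.944) = 0.6649.
Rocket equation: v_e = Δv / ln(m₀/m_f) = 3370 / 0.6649 = 5068.7 m/s.

v_e ≈ 5070 m/s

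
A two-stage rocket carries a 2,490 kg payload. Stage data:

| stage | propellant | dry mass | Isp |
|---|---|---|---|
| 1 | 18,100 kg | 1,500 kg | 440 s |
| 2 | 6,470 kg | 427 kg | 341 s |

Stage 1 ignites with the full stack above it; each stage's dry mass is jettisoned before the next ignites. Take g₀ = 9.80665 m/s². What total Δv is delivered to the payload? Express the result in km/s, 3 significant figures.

Ignition mass of stage 1 = 18,100+1,500 + 6,470+427 + 2,490 = 28,987 kg.
Stage 1: m₀ = 28,987 kg, m_f = 28,987 − 18,100 = 10,887 kg; Δv = 440×9.80665×ln(2.663) = 4314.9×0.9793 ≈ 4226 m/s.
Stage 2: m₀ = 9,387 kg, m_f = 9,387 − 6,470 = 2,917 kg; Δv = 341×9.80665×ln(3.218) = 3344.1×1.1688 ≈ 3908 m/s.
Total Δv = 4226 + 3908 = 8134 m/s.

Δv ≈ 8.13 km/s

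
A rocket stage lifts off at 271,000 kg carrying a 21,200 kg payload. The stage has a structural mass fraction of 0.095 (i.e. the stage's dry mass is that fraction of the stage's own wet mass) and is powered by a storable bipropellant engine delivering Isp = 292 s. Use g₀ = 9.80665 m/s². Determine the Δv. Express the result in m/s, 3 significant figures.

Δv ≈ 5150 m/s

Stage wet mass = m₀ − payload = 271,000 − 21,200 = 249,800 kg.
Stage dry mass = ε × stage wet mass = 0.095 × 249,800 = 23,731 kg.
Burnout mass m_f = stage dry + payload = 23,731 + 21,200 = 44,931 kg.
v_e = Isp · g₀ = 292 × 9.80665 = 2863.5 m/s.
Rocket equation: Δv = v_e · ln(271,000/44,931) = 2863.5 × ln(6.031) = 2863.5 × 1.7970 ≈ 5146 m/s.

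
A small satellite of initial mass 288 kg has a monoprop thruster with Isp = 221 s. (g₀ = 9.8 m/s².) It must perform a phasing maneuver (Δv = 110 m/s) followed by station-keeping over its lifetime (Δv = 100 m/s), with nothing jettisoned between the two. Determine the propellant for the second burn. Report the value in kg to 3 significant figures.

v_e = Isp · g₀ = 221 × 9.8 = 2165.8 m/s.
After the first burn: m = 288 × exp(−110/2165.8) = 288 × 0.95048 = 273.738 kg.
After the second burn: m = 273.738 × exp(−100/2165.8) = 273.738 × 0.95488 = 261.387 kg.
Second-burn propellant = 273.738 − 261.387 = 12.351 kg.

propellant for the second burn ≈ 12.4 kg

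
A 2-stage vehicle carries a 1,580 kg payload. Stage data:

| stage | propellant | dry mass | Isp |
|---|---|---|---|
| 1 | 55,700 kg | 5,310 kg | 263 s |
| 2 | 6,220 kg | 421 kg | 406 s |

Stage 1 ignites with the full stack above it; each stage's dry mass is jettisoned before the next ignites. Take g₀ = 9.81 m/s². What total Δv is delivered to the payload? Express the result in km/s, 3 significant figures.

Ignition mass of stage 1 = 55,700+5,310 + 6,220+421 + 1,580 = 69,231 kg.
Stage 1: m₀ = 69,231 kg, m_f = 69,231 − 55,700 = 13,531 kg; Δv = 263×9.81×ln(5.116) = 2580.0×1.6325 ≈ 4212 m/s.
Stage 2: m₀ = 8,221 kg, m_f = 8,221 − 6,220 = 2,001 kg; Δv = 406×9.81×ln(4.108) = 3982.9×1.4130 ≈ 5628 m/s.
Total Δv = 4212 + 5628 = 9840 m/s.

Δv ≈ 9.84 km/s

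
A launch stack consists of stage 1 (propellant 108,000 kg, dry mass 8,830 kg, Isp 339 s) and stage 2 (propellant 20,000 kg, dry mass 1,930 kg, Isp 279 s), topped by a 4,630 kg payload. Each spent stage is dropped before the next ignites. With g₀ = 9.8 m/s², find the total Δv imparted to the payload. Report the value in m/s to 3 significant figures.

Ignition mass of stage 1 = 108,000+8,830 + 20,000+1,930 + 4,630 = 143,390 kg.
Stage 1: m₀ = 143,390 kg, m_f = 143,390 − 108,000 = 35,390 kg; Δv = 339×9.8×ln(4.052) = 3322.2×1.3991 ≈ 4648 m/s.
Stage 2: m₀ = 26,560 kg, m_f = 26,560 − 20,000 = 6,560 kg; Δv = 279×9.8×ln(4.049) = 2734.2×1.3984 ≈ 3824 m/s.
Total Δv = 4648 + 3824 = 8472 m/s.

Δv ≈ 8470 m/s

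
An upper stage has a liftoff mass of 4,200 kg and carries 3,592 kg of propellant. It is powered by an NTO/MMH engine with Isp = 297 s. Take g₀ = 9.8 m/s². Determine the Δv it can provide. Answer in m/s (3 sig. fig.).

v_e = Isp · g₀ = 297 × 9.8 = 2910.6 m/s.
m_f = m₀ − m_prop = 4,200 − 3,592 = 608 kg.
Using Δv = v_e ln(m₀/m_f): Δv = v_e · ln(m₀/m_f) = 2910.6 × ln(6.908) = 2910.6 × 1.9327 ≈ 5625.2 m/s.

Δv ≈ 5630 m/s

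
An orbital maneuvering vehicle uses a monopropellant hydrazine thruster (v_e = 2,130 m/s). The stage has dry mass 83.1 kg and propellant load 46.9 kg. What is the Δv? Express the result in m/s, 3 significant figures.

Δv ≈ 953 m/s

m₀ = m_dry + m_prop = 83.1 + 46.9 = 130 kg.
By the Tsiolkovsky rocket equation, Δv = v_e · ln(m₀/m_f) = 2130.0 × ln(1.564) = 2130.0 × 0.4475 ≈ 953.2 m/s.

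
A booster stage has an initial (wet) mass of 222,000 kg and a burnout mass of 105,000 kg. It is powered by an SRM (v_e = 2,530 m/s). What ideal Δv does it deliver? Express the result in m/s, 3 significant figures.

Rocket equation: Δv = v_e · ln(m₀/m_f) = 2530.0 × ln(2.114) = 2530.0 × 0.7487 ≈ 1894.3 m/s.

Δv ≈ 1890 m/s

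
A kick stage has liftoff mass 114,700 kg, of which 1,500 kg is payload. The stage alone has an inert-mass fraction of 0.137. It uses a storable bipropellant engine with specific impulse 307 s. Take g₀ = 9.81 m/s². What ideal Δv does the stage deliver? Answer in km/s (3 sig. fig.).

Δv ≈ 5.75 km/s

Stage wet mass = m₀ − payload = 114,700 − 1,500 = 113,200 kg.
Stage dry mass = ε × stage wet mass = 0.137 × 113,200 = 15,508.4 kg.
Burnout mass m_f = stage dry + payload = 15,508.4 + 1,500 = 17,008.4 kg.
v_e = Isp · g₀ = 307 × 9.81 = 3011.7 m/s.
Δv = v_e · ln(114,700/17,008.4) = 3011.7 × ln(6.744) = 3011.7 × 1.9086 ≈ 5748 m/s.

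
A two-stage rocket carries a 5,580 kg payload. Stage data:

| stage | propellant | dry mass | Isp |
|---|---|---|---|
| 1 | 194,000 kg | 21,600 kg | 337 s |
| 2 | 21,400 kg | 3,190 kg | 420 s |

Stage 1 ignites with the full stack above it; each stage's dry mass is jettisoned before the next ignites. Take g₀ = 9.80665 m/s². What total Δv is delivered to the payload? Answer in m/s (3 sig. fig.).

Δv ≈ 10200 m/s

Ignition mass of stage 1 = 194,000+21,600 + 21,400+3,190 + 5,580 = 245,770 kg.
Stage 1: m₀ = 245,770 kg, m_f = 245,770 − 194,000 = 51,770 kg; Δv = 337×9.80665×ln(4.747) = 3304.8×1.5576 ≈ 5148 m/s.
Stage 2: m₀ = 30,170 kg, m_f = 30,170 − 21,400 = 8,770 kg; Δv = 420×9.80665×ln(3.44) = 4118.8×1.2355 ≈ 5089 m/s.
Total Δv = 5148 + 5089 = 10237 m/s.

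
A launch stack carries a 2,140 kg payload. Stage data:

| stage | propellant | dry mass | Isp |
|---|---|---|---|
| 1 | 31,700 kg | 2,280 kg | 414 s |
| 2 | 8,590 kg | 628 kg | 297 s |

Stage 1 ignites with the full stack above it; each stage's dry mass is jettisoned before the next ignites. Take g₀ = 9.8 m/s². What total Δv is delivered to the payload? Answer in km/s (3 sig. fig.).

Δv ≈ 8.98 km/s

Ignition mass of stage 1 = 31,700+2,280 + 8,590+628 + 2,140 = 45,338 kg.
Stage 1: m₀ = 45,338 kg, m_f = 45,338 − 31,700 = 13,638 kg; Δv = 414×9.8×ln(3.324) = 4057.2×1.2013 ≈ 4874 m/s.
Stage 2: m₀ = 11,358 kg, m_f = 11,358 − 8,590 = 2,768 kg; Δv = 297×9.8×ln(4.103) = 2910.6×1.4118 ≈ 4109 m/s.
Total Δv = 4874 + 4109 = 8983 m/s.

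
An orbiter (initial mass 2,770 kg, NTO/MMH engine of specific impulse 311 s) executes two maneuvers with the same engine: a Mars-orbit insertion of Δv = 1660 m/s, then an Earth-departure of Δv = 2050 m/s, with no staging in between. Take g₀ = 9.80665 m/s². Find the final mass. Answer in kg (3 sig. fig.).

final mass ≈ 821 kg

v_e = Isp · g₀ = 311 × 9.80665 = 3049.9 m/s.
After the first burn: m = 2770 × exp(−1660/3049.9) = 2770 × 0.58026 = 1,607.32 kg.
After the second burn: m = 1,607.32 × exp(−2050/3049.9) = 1,607.32 × 0.51060 = 820.698 kg.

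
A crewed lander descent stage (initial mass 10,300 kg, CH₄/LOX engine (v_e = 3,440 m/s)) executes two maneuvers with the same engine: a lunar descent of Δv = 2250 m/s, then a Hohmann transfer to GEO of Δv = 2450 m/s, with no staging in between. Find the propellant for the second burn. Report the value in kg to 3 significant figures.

After the first burn: m = 10300 × exp(−2250/3440.0) = 10300 × 0.51993 = 5,355.28 kg.
After the second burn: m = 5,355.28 × exp(−2450/3440.0) = 5,355.28 × 0.49056 = 2,627.09 kg.
Second-burn propellant = 5,355.28 − 2,627.09 = 2,728.19 kg.

propellant for the second burn ≈ 2730 kg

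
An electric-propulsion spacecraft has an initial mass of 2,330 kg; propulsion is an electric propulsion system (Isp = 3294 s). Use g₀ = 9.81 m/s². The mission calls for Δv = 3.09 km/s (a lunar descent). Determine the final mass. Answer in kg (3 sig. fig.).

final mass ≈ 2120 kg

v_e = Isp · g₀ = 3294 × 9.81 = 32314.1 m/s.
m₀/m_f = exp(Δv / v_e) = exp(3090 / 32314.1) = exp(0.0956) = 1.1003.
m_f = m₀ / 1.1003 = 2,330 / 1.1003 = 2,117.6 kg.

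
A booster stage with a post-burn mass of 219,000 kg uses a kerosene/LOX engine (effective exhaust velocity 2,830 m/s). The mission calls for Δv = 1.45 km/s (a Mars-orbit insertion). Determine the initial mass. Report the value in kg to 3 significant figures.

m₀/m_f = exp(Δv / v_e) = exp(1450 / 2830.0) = exp(0.5124) = 1.6692.
m₀ = m_f × 1.6692 = 219,000 × 1.6692 = 365,555 kg.

initial mass ≈ 366000 kg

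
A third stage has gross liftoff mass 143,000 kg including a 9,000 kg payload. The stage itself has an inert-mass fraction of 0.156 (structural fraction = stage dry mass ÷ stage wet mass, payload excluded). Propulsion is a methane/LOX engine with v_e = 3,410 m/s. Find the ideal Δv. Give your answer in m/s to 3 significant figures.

Δv ≈ 5340 m/s

Stage wet mass = m₀ − payload = 143,000 − 9,000 = 134,000 kg.
Stage dry mass = ε × stage wet mass = 0.156 × 134,000 = 20,904 kg.
Burnout mass m_f = stage dry + payload = 20,904 + 9,000 = 29,904 kg.
From the ideal rocket equation, Δv = v_e · ln(143,000/29,904) = 3410.0 × ln(4.782) = 3410.0 × 1.5649 ≈ 5336 m/s.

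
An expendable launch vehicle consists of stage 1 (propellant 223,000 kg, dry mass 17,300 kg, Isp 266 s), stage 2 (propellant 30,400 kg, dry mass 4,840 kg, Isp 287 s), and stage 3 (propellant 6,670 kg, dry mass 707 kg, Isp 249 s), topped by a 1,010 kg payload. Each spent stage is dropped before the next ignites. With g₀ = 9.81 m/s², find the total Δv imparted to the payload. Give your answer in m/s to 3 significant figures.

Δv ≈ 11300 m/s

Ignition mass of stage 1 = 223,000+17,300 + 30,400+4,840 + 6,670+707 + 1,010 = 283,927 kg.
Stage 1: m₀ = 283,927 kg, m_f = 283,927 − 223,000 = 60,927 kg; Δv = 266×9.81×ln(4.66) = 2609.5×1.5390 ≈ 4016 m/s.
Stage 2: m₀ = 43,627 kg, m_f = 43,627 − 30,400 = 13,227 kg; Δv = 287×9.81×ln(3.298) = 2815.5×1.1934 ≈ 3360 m/s.
Stage 3: m₀ = 8,387 kg, m_f = 8,387 − 6,670 = 1,717 kg; Δv = 249×9.81×ln(4.885) = 2442.7×1.5861 ≈ 3874 m/s.
Total Δv = 4016 + 3360 + 3874 = 11250 m/s.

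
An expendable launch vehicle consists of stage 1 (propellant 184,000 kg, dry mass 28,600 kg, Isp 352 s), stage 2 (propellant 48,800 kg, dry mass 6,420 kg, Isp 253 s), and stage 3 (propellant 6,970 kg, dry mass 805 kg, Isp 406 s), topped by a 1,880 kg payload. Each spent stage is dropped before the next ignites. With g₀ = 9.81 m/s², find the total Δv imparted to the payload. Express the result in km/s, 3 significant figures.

Δv ≈ 12.3 km/s

Ignition mass of stage 1 = 184,000+28,600 + 48,800+6,420 + 6,970+805 + 1,880 = 277,475 kg.
Stage 1: m₀ = 277,475 kg, m_f = 277,475 − 184,000 = 93,475 kg; Δv = 352×9.81×ln(2.968) = 3453.1×1.0880 ≈ 3757 m/s.
Stage 2: m₀ = 64,875 kg, m_f = 64,875 − 48,800 = 16,075 kg; Δv = 253×9.81×ln(4.036) = 2481.9×1.3952 ≈ 3463 m/s.
Stage 3: m₀ = 9,655 kg, m_f = 9,655 − 6,970 = 2,685 kg; Δv = 406×9.81×ln(3.596) = 3982.9×1.2798 ≈ 5097 m/s.
Total Δv = 3757 + 3463 + 5097 = 12317 m/s.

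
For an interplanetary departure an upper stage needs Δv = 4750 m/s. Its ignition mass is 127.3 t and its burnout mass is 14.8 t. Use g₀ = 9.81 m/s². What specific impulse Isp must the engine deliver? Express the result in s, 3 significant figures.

Isp ≈ 225 s

ln(m₀/m_f) = ln(127300/14800) = ln(8.601) = 2.1519.
v_e = Δv / ln(m₀/m_f) = 4750 / 2.1519 = 2207.3 m/s.
Isp = v_e / g₀ = 2207.3 / 9.81 = 225.0 s.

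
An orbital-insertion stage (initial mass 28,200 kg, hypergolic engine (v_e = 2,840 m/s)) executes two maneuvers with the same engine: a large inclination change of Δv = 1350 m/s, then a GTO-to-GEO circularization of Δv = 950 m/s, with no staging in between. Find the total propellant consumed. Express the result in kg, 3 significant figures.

After the first burn: m = 28200 × exp(−1350/2840.0) = 28200 × 0.62167 = 17,531.1 kg.
After the second burn: m = 17,531.1 × exp(−950/2840.0) = 17,531.1 × 0.71569 = 12,546.8 kg.
Total propellant = m₀ − m_final = 28200 − 12,546.8 = 15,653.2 kg.

total propellant consumed ≈ 15700 kg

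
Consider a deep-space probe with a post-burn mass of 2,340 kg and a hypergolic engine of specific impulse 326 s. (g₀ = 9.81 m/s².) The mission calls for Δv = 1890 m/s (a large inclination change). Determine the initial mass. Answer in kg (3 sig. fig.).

v_e = Isp · g₀ = 326 × 9.81 = 3198.1 m/s.
m₀/m_f = exp(Δv / v_e) = exp(1890 / 3198.1) = exp(0.5910) = 1.8058.
m₀ = m_f × 1.8058 = 2,340 × 1.8058 = 4,225.57 kg.

initial mass ≈ 4230 kg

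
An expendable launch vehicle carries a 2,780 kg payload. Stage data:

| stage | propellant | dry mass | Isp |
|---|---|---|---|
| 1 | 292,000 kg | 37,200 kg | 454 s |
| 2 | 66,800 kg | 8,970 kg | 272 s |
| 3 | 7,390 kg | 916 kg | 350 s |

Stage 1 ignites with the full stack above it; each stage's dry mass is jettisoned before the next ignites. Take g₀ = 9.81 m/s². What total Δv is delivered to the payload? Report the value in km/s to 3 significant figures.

Ignition mass of stage 1 = 292,000+37,200 + 66,800+8,970 + 7,390+916 + 2,780 = 416,056 kg.
Stage 1: m₀ = 416,056 kg, m_f = 416,056 − 292,000 = 124,056 kg; Δv = 454×9.81×ln(3.354) = 4453.7×1.2101 ≈ 5389 m/s.
Stage 2: m₀ = 86,856 kg, m_f = 86,856 − 66,800 = 20,056 kg; Δv = 272×9.81×ln(4.331) = 2668.3×1.4657 ≈ 3911 m/s.
Stage 3: m₀ = 11,086 kg, m_f = 11,086 − 7,390 = 3,696 kg; Δv = 350×9.81×ln(2.999) = 3433.5×1.0984 ≈ 3771 m/s.
Total Δv = 5389 + 3911 + 3771 = 13071 m/s.

Δv ≈ 13.1 km/s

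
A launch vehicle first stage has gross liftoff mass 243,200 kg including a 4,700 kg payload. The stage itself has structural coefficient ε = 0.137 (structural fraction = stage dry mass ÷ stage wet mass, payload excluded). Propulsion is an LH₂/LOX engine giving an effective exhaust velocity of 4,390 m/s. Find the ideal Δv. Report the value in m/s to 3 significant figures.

Stage wet mass = m₀ − payload = 243,200 − 4,700 = 238,500 kg.
Stage dry mass = ε × stage wet mass = 0.137 × 238,500 = 32,674.5 kg.
Burnout mass m_f = stage dry + payload = 32,674.5 + 4,700 = 37,374.5 kg.
Δv = v_e · ln(243,200/37,374.5) = 4390.0 × ln(6.507) = 4390.0 × 1.8729 ≈ 8222 m/s.

Δv ≈ 8220 m/s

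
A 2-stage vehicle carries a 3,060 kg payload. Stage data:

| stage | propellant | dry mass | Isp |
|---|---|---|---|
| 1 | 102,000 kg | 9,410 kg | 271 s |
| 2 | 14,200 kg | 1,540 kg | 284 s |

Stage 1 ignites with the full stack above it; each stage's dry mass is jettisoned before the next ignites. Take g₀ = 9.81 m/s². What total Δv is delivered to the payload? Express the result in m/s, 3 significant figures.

Ignition mass of stage 1 = 102,000+9,410 + 14,200+1,540 + 3,060 = 130,210 kg.
Stage 1: m₀ = 130,210 kg, m_f = 130,210 − 102,000 = 28,210 kg; Δv = 271×9.81×ln(4.616) = 2658.5×1.5295 ≈ 4066 m/s.
Stage 2: m₀ = 18,800 kg, m_f = 18,800 − 14,200 = 4,600 kg; Δv = 284×9.81×ln(4.087) = 2786.0×1.4078 ≈ 3922 m/s.
Total Δv = 4066 + 3922 = 7988 m/s.

Δv ≈ 7990 m/s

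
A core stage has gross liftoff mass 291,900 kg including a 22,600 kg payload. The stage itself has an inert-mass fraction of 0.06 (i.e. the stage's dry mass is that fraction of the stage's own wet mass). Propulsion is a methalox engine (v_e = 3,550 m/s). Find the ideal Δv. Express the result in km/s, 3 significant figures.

Stage wet mass = m₀ − payload = 291,900 − 22,600 = 269,300 kg.
Stage dry mass = ε × stage wet mass = 0.06 × 269,300 = 16,158 kg.
Burnout mass m_f = stage dry + payload = 16,158 + 22,600 = 38,758 kg.
From the ideal rocket equation, Δv = v_e · ln(291,900/38,758) = 3550.0 × ln(7.531) = 3550.0 × 2.0191 ≈ 7168 m/s.

Δv ≈ 7.17 km/s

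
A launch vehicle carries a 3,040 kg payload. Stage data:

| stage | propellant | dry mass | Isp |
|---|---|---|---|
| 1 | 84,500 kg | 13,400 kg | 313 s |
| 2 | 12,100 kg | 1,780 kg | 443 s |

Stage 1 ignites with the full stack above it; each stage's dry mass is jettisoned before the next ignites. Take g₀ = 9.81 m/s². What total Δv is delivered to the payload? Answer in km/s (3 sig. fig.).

Ignition mass of stage 1 = 84,500+13,400 + 12,100+1,780 + 3,040 = 114,820 kg.
Stage 1: m₀ = 114,820 kg, m_f = 114,820 − 84,500 = 30,320 kg; Δv = 313×9.81×ln(3.787) = 3070.5×1.3316 ≈ 4089 m/s.
Stage 2: m₀ = 16,920 kg, m_f = 16,920 − 12,100 = 4,820 kg; Δv = 443×9.81×ln(3.51) = 4345.8×1.2557 ≈ 5457 m/s.
Total Δv = 4089 + 5457 = 9546 m/s.

Δv ≈ 9.55 km/s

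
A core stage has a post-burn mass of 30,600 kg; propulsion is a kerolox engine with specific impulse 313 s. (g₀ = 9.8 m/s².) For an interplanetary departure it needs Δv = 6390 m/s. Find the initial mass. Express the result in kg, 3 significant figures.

initial mass ≈ 246000 kg

v_e = Isp · g₀ = 313 × 9.8 = 3067.4 m/s.
m₀/m_f = exp(Δv / v_e) = exp(6390 / 3067.4) = exp(2.0832) = 8.0301.
m₀ = m_f × 8.0301 = 30,600 × 8.0301 = 245,721 kg.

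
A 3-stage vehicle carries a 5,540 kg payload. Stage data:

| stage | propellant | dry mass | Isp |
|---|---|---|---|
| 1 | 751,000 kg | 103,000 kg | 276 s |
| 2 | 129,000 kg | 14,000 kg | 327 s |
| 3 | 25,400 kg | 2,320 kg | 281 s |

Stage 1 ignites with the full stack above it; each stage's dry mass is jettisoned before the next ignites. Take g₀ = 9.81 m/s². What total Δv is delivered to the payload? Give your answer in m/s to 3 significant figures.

Ignition mass of stage 1 = 751,000+103,000 + 129,000+14,000 + 25,400+2,320 + 5,540 = 1,030,260 kg.
Stage 1: m₀ = 1,030,260 kg, m_f = 1,030,260 − 751,000 = 279,260 kg; Δv = 276×9.81×ln(3.689) = 2707.6×1.3054 ≈ 3535 m/s.
Stage 2: m₀ = 176,260 kg, m_f = 176,260 − 129,000 = 47,260 kg; Δv = 327×9.81×ln(3.73) = 3207.9×1.3163 ≈ 4223 m/s.
Stage 3: m₀ = 33,260 kg, m_f = 33,260 − 25,400 = 7,860 kg; Δv = 281×9.81×ln(4.232) = 2756.6×1.4426 ≈ 3977 m/s.
Total Δv = 3535 + 4223 + 3977 = 11735 m/s.

Δv ≈ 11700 m/s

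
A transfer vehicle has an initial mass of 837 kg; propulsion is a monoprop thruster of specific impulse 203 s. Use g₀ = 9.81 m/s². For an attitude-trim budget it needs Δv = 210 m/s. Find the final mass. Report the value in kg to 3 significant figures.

v_e = Isp · g₀ = 203 × 9.81 = 1991.4 m/s.
Rocket equation: m₀/m_f = exp(Δv / v_e) = exp(210 / 1991.4) = exp(0.1055) = 1.1112.
m_f = m₀ / 1.1112 = 837 / 1.1112 = 753.24 kg.

final mass ≈ 753 kg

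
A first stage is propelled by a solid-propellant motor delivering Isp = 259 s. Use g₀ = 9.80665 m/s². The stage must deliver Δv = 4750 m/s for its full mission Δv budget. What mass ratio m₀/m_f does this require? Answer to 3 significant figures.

mass ratio ≈ 6.49

v_e = Isp · g₀ = 259 × 9.80665 = 2539.9 m/s.
m₀/m_f = exp(Δv / v_e) = exp(4750 / 2539.9) = exp(1.8701) = 6.4892.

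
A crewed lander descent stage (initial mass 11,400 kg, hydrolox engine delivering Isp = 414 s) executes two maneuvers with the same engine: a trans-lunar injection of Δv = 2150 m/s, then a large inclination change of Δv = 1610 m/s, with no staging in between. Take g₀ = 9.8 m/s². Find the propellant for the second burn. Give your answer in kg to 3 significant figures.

v_e = Isp · g₀ = 414 × 9.8 = 4057.2 m/s.
After the first burn: m = 11400 × exp(−2150/4057.2) = 11400 × 0.58865 = 6,710.61 kg.
After the second burn: m = 6,710.61 × exp(−1610/4057.2) = 6,710.61 × 0.67245 = 4,512.55 kg.
Second-burn propellant = 6,710.61 − 4,512.55 = 2,198.06 kg.

propellant for the second burn ≈ 2200 kg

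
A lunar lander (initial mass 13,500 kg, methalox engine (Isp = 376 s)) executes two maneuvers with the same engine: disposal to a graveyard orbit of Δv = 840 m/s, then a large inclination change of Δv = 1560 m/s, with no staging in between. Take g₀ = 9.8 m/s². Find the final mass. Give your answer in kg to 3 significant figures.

v_e = Isp · g₀ = 376 × 9.8 = 3684.8 m/s.
After the first burn: m = 13500 × exp(−840/3684.8) = 13500 × 0.79615 = 10,748 kg.
After the second burn: m = 10,748 × exp(−1560/3684.8) = 10,748 × 0.65484 = 7,038.22 kg.

final mass ≈ 7040 kg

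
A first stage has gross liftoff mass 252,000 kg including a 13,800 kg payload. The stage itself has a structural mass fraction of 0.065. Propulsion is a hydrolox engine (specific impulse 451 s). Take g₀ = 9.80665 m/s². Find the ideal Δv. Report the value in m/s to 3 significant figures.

Δv ≈ 9520 m/s

Stage wet mass = m₀ − payload = 252,000 − 13,800 = 238,200 kg.
Stage dry mass = ε × stage wet mass = 0.065 × 238,200 = 15,483 kg.
Burnout mass m_f = stage dry + payload = 15,483 + 13,800 = 29,283 kg.
v_e = Isp · g₀ = 451 × 9.80665 = 4422.8 m/s.
Δv = v_e · ln(252,000/29,283) = 4422.8 × ln(8.606) = 4422.8 × 2.1524 ≈ 9520 m/s.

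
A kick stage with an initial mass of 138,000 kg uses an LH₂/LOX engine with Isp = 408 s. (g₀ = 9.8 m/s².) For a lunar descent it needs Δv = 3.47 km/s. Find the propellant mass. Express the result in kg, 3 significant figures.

propellant mass ≈ 80100 kg

v_e = Isp · g₀ = 408 × 9.8 = 3998.4 m/s.
From the ideal rocket equation, m₀/m_f = exp(Δv / v_e) = exp(3470 / 3998.4) = exp(0.8678) = 2.3818.
m_f = 138,000 / 2.3818 = 57,939.4 kg, so propellant = m₀ − m_f = 138,000 − 57,939.4 = 80,060.6 kg.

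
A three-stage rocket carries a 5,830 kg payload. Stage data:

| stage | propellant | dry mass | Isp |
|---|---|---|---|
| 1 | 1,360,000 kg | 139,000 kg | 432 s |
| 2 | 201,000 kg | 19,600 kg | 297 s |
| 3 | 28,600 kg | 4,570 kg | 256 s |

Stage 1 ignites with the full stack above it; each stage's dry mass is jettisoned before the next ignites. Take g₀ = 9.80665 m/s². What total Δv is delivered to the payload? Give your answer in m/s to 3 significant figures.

Ignition mass of stage 1 = 1,360,000+139,000 + 201,000+19,600 + 28,600+4,570 + 5,830 = 1,758,600 kg.
Stage 1: m₀ = 1,758,600 kg, m_f = 1,758,600 − 1,360,000 = 398,600 kg; Δv = 432×9.80665×ln(4.412) = 4236.5×1.4843 ≈ 6288 m/s.
Stage 2: m₀ = 259,600 kg, m_f = 259,600 − 201,000 = 58,600 kg; Δv = 297×9.80665×ln(4.43) = 2912.6×1.4884 ≈ 4335 m/s.
Stage 3: m₀ = 39,000 kg, m_f = 39,000 − 28,600 = 10,400 kg; Δv = 256×9.80665×ln(3.75) = 2510.5×1.3218 ≈ 3318 m/s.
Total Δv = 6288 + 4335 + 3318 = 13941 m/s.

Δv ≈ 13900 m/s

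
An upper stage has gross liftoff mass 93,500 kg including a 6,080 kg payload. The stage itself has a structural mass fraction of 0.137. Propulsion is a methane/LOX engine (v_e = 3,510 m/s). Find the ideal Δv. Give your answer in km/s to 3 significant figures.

Stage wet mass = m₀ − payload = 93,500 − 6,080 = 87,420 kg.
Stage dry mass = ε × stage wet mass = 0.137 × 87,420 = 11,976.5 kg.
Burnout mass m_f = stage dry + payload = 11,976.5 + 6,080 = 18,056.5 kg.
Δv = v_e · ln(93,500/18,056.5) = 3510.0 × ln(5.178) = 3510.0 × 1.6445 ≈ 5772 m/s.

Δv ≈ 5.77 km/s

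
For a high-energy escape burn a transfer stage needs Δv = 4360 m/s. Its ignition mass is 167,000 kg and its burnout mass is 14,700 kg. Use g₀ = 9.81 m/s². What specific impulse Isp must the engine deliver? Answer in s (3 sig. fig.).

Isp ≈ 183 s

ln(m₀/m_f) = ln(167000/14700) = ln(11.36) = 2.4301.
Using Δv = v_e ln(m₀/m_f): v_e = Δv / ln(m₀/m_f) = 4360 / 2.4301 = 1794.1 m/s.
Isp = v_e / g₀ = 1794.1 / 9.81 = 182.9 s.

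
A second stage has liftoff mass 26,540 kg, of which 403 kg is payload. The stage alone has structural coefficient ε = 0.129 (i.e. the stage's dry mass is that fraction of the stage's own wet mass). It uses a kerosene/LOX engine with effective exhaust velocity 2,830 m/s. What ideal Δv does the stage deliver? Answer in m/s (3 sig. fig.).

Δv ≈ 5520 m/s

Stage wet mass = m₀ − payload = 26,540 − 403 = 26,137 kg.
Stage dry mass = ε × stage wet mass = 0.129 × 26,137 = 3,371.67 kg.
Burnout mass m_f = stage dry + payload = 3,371.67 + 403 = 3,774.67 kg.
By the Tsiolkovsky rocket equation, Δv = v_e · ln(26,540/3,774.67) = 2830.0 × ln(7.031) = 2830.0 × 1.9503 ≈ 5519 m/s.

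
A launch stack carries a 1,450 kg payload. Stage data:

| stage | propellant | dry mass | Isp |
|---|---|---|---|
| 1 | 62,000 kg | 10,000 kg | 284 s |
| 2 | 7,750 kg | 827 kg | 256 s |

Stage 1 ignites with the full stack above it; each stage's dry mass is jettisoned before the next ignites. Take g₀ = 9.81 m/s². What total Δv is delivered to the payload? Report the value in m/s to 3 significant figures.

Ignition mass of stage 1 = 62,000+10,000 + 7,750+827 + 1,450 = 82,027 kg.
Stage 1: m₀ = 82,027 kg, m_f = 82,027 − 62,000 = 20,027 kg; Δv = 284×9.81×ln(4.096) = 2786.0×1.4100 ≈ 3928 m/s.
Stage 2: m₀ = 10,027 kg, m_f = 10,027 − 7,750 = 2,277 kg; Δv = 256×9.81×ln(4.404) = 2511.4×1.4824 ≈ 3723 m/s.
Total Δv = 3928 + 3723 = 7651 m/s.

Δv ≈ 7650 m/s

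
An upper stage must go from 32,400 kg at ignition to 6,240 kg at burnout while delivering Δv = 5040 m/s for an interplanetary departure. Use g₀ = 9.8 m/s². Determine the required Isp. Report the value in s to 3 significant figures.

ln(m₀/m_f) = ln(32400/6240) = ln(5.192) = 1.6472.
Rocket equation: v_e = Δv / ln(m₀/m_f) = 5040 / 1.6472 = 3059.8 m/s.
Isp = v_e / g₀ = 3059.8 / 9.8 = 312.2 s.

Isp ≈ 312 s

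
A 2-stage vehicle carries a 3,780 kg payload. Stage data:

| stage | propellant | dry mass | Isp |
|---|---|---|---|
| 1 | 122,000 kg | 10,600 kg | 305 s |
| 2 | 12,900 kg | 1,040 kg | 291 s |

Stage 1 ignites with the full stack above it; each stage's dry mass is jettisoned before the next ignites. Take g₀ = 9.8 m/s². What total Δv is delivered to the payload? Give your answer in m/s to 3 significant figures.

Δv ≈ 8700 m/s

Ignition mass of stage 1 = 122,000+10,600 + 12,900+1,040 + 3,780 = 150,320 kg.
Stage 1: m₀ = 150,320 kg, m_f = 150,320 − 122,000 = 28,320 kg; Δv = 305×9.8×ln(5.308) = 2989.0×1.6692 ≈ 4989 m/s.
Stage 2: m₀ = 17,720 kg, m_f = 17,720 − 12,900 = 4,820 kg; Δv = 291×9.8×ln(3.676) = 2851.8×1.3019 ≈ 3713 m/s.
Total Δv = 4989 + 3713 = 8702 m/s.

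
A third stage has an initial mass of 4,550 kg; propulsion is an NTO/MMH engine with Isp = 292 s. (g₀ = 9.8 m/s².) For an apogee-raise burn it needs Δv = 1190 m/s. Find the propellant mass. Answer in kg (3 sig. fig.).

propellant mass ≈ 1550 kg

v_e = Isp · g₀ = 292 × 9.8 = 2861.6 m/s.
m₀/m_f = exp(Δv / v_e) = exp(1190 / 2861.6) = exp(0.4159) = 1.5157.
m_f = 4,550 / 1.5157 = 3,001.91 kg, so propellant = m₀ − m_f = 4,550 − 3,001.91 = 1,548.09 kg.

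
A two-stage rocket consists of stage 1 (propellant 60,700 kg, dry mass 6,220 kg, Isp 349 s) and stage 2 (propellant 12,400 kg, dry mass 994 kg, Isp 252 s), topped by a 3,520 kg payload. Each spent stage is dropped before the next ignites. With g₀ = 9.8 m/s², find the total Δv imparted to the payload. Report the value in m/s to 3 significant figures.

Ignition mass of stage 1 = 60,700+6,220 + 12,400+994 + 3,520 = 83,834 kg.
Stage 1: m₀ = 83,834 kg, m_f = 83,834 − 60,700 = 23,134 kg; Δv = 349×9.8×ln(3.624) = 3420.2×1.2875 ≈ 4404 m/s.
Stage 2: m₀ = 16,914 kg, m_f = 16,914 − 12,400 = 4,514 kg; Δv = 252×9.8×ln(3.747) = 2469.6×1.3210 ≈ 3262 m/s.
Total Δv = 4404 + 3262 = 7666 m/s.

Δv ≈ 7670 m/s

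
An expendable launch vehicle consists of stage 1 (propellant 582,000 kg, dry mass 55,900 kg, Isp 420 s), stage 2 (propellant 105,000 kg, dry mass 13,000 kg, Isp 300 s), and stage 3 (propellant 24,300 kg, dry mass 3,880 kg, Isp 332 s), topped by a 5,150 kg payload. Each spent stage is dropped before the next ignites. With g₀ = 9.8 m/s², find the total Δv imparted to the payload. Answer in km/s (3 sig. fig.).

Δv ≈ 13.2 km/s

Ignition mass of stage 1 = 582,000+55,900 + 105,000+13,000 + 24,300+3,880 + 5,150 = 789,230 kg.
Stage 1: m₀ = 789,230 kg, m_f = 789,230 − 582,000 = 207,230 kg; Δv = 420×9.8×ln(3.808) = 4116.0×1.3372 ≈ 5504 m/s.
Stage 2: m₀ = 151,330 kg, m_f = 151,330 − 105,000 = 46,330 kg; Δv = 300×9.8×ln(3.266) = 2940.0×1.1837 ≈ 3480 m/s.
Stage 3: m₀ = 33,330 kg, m_f = 33,330 − 24,300 = 9,030 kg; Δv = 332×9.8×ln(3.691) = 3253.6×1.3059 ≈ 4249 m/s.
Total Δv = 5504 + 3480 + 4249 = 13233 m/s.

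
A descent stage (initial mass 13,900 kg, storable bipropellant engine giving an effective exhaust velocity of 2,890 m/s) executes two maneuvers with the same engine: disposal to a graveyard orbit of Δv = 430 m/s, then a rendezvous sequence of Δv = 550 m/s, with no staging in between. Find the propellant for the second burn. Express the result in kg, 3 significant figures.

After the first burn: m = 13900 × exp(−430/2890.0) = 13900 × 0.86175 = 11,978.3 kg.
After the second burn: m = 11,978.3 × exp(−550/2890.0) = 11,978.3 × 0.82670 = 9,902.46 kg.
Second-burn propellant = 11,978.3 − 9,902.46 = 2,075.84 kg.

propellant for the second burn ≈ 2080 kg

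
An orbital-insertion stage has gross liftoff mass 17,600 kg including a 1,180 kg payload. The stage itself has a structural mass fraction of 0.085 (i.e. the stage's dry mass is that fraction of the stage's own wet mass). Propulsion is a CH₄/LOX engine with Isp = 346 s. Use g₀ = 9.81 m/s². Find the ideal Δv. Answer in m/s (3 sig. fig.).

Stage wet mass = m₀ − payload = 17,600 − 1,180 = 16,420 kg.
Stage dry mass = ε × stage wet mass = 0.085 × 16,420 = 1,395.7 kg.
Burnout mass m_f = stage dry + payload = 1,395.7 + 1,180 = 2,575.7 kg.
v_e = Isp · g₀ = 346 × 9.81 = 3394.3 m/s.
Δv = v_e · ln(17,600/2,575.7) = 3394.3 × ln(6.833) = 3394.3 × 1.9218 ≈ 6523 m/s.

Δv ≈ 6520 m/s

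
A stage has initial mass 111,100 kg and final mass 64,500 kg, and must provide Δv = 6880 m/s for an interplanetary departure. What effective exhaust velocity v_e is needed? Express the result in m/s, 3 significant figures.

v_e ≈ 12700 m/s

ln(m₀/m_f) = ln(111100/64500) = ln(1.722) = 0.5438.
Rocket equation: v_e = Δv / ln(m₀/m_f) = 6880 / 0.5438 = 12652.5 m/s.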